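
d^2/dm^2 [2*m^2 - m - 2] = 4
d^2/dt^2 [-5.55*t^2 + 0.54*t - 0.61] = -11.1000000000000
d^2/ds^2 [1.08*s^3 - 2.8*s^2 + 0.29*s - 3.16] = 6.48*s - 5.6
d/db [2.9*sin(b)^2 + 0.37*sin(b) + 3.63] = (5.8*sin(b) + 0.37)*cos(b)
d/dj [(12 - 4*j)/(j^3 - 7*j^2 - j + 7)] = 4*(-j^3 + 7*j^2 + j - (j - 3)*(-3*j^2 + 14*j + 1) - 7)/(j^3 - 7*j^2 - j + 7)^2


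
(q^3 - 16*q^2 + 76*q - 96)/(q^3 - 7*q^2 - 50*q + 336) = (q - 2)/(q + 7)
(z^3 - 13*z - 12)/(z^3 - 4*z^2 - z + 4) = (z + 3)/(z - 1)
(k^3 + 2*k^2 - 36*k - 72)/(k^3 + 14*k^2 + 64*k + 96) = (k^2 - 4*k - 12)/(k^2 + 8*k + 16)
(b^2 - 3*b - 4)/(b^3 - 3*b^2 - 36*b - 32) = (b - 4)/(b^2 - 4*b - 32)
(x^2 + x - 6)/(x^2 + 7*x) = (x^2 + x - 6)/(x*(x + 7))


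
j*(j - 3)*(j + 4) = j^3 + j^2 - 12*j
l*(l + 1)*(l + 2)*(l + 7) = l^4 + 10*l^3 + 23*l^2 + 14*l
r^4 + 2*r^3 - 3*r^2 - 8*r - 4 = (r - 2)*(r + 1)^2*(r + 2)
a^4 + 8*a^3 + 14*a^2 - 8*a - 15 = (a - 1)*(a + 1)*(a + 3)*(a + 5)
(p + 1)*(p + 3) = p^2 + 4*p + 3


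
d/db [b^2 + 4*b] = 2*b + 4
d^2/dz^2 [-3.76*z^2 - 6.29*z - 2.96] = -7.52000000000000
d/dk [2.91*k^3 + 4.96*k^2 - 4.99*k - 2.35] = 8.73*k^2 + 9.92*k - 4.99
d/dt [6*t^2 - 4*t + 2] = 12*t - 4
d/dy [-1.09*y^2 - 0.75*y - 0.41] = -2.18*y - 0.75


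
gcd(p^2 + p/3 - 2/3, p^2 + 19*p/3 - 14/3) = p - 2/3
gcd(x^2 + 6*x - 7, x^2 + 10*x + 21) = x + 7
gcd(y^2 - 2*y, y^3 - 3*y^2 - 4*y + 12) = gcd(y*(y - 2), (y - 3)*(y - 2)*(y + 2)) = y - 2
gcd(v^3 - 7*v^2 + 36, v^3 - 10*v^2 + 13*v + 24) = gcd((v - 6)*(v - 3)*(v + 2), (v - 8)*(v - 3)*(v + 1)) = v - 3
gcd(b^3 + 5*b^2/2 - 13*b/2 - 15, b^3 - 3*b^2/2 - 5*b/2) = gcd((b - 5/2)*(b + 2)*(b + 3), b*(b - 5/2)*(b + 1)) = b - 5/2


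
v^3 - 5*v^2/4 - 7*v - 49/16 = (v - 7/2)*(v + 1/2)*(v + 7/4)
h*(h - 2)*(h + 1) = h^3 - h^2 - 2*h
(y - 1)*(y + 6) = y^2 + 5*y - 6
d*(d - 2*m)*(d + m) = d^3 - d^2*m - 2*d*m^2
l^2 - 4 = (l - 2)*(l + 2)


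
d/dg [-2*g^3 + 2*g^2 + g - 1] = -6*g^2 + 4*g + 1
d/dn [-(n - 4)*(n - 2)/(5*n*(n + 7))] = (-13*n^2 + 16*n + 56)/(5*n^2*(n^2 + 14*n + 49))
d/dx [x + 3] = 1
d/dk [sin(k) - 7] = cos(k)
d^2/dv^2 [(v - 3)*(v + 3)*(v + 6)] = 6*v + 12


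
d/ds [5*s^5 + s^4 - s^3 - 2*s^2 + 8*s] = 25*s^4 + 4*s^3 - 3*s^2 - 4*s + 8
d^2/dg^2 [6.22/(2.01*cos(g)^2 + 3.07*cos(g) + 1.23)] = (-100.517688*(1 - cos(g)^2)^2 - 115.145262*cos(g)^3 - 47.3708979999999*cos(g)^2 + 253.777866*cos(g) + 187.008032)/(2.01*cos(g)^2 + 3.07*cos(g) + 1.23)^3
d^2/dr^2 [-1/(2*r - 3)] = -8/(2*r - 3)^3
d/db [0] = 0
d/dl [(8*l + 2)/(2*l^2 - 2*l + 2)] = (4*l^2 - 4*l - (2*l - 1)*(4*l + 1) + 4)/(l^2 - l + 1)^2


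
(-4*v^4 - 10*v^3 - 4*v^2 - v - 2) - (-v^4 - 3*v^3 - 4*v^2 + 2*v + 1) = -3*v^4 - 7*v^3 - 3*v - 3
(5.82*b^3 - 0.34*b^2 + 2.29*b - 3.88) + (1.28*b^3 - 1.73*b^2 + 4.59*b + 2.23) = 7.1*b^3 - 2.07*b^2 + 6.88*b - 1.65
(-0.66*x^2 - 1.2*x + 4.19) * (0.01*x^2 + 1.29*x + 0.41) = -0.0066*x^4 - 0.8634*x^3 - 1.7767*x^2 + 4.9131*x + 1.7179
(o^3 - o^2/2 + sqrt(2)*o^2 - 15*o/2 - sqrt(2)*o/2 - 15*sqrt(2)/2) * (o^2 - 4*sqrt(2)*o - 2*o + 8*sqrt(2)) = o^5 - 3*sqrt(2)*o^4 - 5*o^4/2 - 29*o^3/2 + 15*sqrt(2)*o^3/2 + 39*sqrt(2)*o^2/2 + 35*o^2 - 45*sqrt(2)*o + 52*o - 120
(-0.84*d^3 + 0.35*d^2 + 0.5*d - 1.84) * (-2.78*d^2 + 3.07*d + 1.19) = 2.3352*d^5 - 3.5518*d^4 - 1.3151*d^3 + 7.0667*d^2 - 5.0538*d - 2.1896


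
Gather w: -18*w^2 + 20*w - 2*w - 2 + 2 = -18*w^2 + 18*w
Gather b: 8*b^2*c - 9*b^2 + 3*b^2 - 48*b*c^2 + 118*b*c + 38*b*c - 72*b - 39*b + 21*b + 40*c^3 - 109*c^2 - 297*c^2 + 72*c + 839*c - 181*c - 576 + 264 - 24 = b^2*(8*c - 6) + b*(-48*c^2 + 156*c - 90) + 40*c^3 - 406*c^2 + 730*c - 336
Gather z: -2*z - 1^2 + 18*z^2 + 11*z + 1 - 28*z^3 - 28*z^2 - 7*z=-28*z^3 - 10*z^2 + 2*z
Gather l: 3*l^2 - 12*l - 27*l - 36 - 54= 3*l^2 - 39*l - 90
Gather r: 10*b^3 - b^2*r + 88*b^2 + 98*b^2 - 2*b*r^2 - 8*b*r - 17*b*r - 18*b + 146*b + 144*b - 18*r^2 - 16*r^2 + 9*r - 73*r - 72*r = 10*b^3 + 186*b^2 + 272*b + r^2*(-2*b - 34) + r*(-b^2 - 25*b - 136)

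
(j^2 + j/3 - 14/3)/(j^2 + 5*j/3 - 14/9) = 3*(j - 2)/(3*j - 2)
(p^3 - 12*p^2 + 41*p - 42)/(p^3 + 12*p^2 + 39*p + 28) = (p^3 - 12*p^2 + 41*p - 42)/(p^3 + 12*p^2 + 39*p + 28)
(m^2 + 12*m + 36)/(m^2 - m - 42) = (m + 6)/(m - 7)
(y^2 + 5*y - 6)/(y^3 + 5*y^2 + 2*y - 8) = (y + 6)/(y^2 + 6*y + 8)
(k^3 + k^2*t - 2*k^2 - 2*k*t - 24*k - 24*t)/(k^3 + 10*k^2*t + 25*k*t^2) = (k^3 + k^2*t - 2*k^2 - 2*k*t - 24*k - 24*t)/(k*(k^2 + 10*k*t + 25*t^2))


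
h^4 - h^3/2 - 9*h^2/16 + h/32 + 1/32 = (h - 1)*(h - 1/4)*(h + 1/4)*(h + 1/2)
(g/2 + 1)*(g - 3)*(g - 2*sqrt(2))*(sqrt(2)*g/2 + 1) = sqrt(2)*g^4/4 - g^3/2 - sqrt(2)*g^3/4 - 5*sqrt(2)*g^2/2 + g^2/2 + sqrt(2)*g + 3*g + 6*sqrt(2)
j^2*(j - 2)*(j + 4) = j^4 + 2*j^3 - 8*j^2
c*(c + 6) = c^2 + 6*c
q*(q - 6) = q^2 - 6*q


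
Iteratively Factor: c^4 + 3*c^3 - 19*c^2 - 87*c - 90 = (c + 3)*(c^3 - 19*c - 30) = (c - 5)*(c + 3)*(c^2 + 5*c + 6) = (c - 5)*(c + 3)^2*(c + 2)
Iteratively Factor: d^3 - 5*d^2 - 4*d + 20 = (d - 2)*(d^2 - 3*d - 10) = (d - 5)*(d - 2)*(d + 2)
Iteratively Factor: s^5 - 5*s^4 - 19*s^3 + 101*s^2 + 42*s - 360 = (s - 5)*(s^4 - 19*s^2 + 6*s + 72) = (s - 5)*(s - 3)*(s^3 + 3*s^2 - 10*s - 24) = (s - 5)*(s - 3)*(s + 4)*(s^2 - s - 6) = (s - 5)*(s - 3)*(s + 2)*(s + 4)*(s - 3)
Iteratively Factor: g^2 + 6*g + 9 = (g + 3)*(g + 3)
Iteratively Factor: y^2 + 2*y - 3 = (y + 3)*(y - 1)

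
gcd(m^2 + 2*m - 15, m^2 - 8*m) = 1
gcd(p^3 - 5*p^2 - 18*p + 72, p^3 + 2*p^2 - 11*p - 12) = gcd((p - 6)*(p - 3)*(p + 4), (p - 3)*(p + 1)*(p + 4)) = p^2 + p - 12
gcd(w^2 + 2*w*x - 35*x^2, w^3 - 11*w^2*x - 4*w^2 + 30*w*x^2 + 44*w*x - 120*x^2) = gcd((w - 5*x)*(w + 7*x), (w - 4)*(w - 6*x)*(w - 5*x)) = -w + 5*x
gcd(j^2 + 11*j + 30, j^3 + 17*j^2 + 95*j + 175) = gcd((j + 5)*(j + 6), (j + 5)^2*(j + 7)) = j + 5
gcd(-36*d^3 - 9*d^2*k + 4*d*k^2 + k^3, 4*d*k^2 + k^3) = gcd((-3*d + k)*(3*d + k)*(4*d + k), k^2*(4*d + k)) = 4*d + k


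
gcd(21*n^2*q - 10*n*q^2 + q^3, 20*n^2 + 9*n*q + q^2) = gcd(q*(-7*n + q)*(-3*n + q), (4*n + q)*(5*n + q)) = 1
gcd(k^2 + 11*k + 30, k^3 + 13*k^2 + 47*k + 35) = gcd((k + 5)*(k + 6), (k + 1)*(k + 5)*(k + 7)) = k + 5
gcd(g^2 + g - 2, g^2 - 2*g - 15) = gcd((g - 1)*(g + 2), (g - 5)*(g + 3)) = 1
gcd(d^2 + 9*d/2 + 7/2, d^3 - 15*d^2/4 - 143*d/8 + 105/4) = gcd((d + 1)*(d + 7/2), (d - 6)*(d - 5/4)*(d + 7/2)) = d + 7/2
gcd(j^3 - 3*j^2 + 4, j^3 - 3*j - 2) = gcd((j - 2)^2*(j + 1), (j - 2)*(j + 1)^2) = j^2 - j - 2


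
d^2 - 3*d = d*(d - 3)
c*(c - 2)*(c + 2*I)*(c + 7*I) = c^4 - 2*c^3 + 9*I*c^3 - 14*c^2 - 18*I*c^2 + 28*c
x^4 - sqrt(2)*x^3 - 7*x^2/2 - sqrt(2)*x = x*(x - 2*sqrt(2))*(x + sqrt(2)/2)^2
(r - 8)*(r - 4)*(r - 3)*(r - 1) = r^4 - 16*r^3 + 83*r^2 - 164*r + 96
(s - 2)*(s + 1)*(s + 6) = s^3 + 5*s^2 - 8*s - 12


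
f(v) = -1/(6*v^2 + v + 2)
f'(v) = -(-12*v - 1)/(6*v^2 + v + 2)^2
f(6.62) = -0.00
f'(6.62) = 0.00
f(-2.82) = -0.02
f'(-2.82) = -0.01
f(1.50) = -0.06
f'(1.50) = 0.07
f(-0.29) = -0.45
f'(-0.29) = -0.51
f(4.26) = -0.01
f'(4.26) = 0.00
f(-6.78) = -0.00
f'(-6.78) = -0.00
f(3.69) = -0.01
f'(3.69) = 0.01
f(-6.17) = -0.00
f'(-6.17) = -0.00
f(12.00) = 0.00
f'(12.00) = 0.00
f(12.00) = 0.00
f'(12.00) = 0.00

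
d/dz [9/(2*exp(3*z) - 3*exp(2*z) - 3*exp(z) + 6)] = (-54*exp(2*z) + 54*exp(z) + 27)*exp(z)/(2*exp(3*z) - 3*exp(2*z) - 3*exp(z) + 6)^2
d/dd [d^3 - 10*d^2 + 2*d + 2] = 3*d^2 - 20*d + 2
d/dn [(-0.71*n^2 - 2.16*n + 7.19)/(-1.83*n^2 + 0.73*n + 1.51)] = (-4.4711*n^2 + 24.1712*n - 8.5103)/(3.3489*n^4 - 2.6718*n^3 - 4.9937*n^2 + 2.2046*n + 2.2801)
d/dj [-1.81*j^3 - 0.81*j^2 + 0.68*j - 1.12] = -5.43*j^2 - 1.62*j + 0.68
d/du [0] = 0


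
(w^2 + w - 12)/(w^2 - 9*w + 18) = (w + 4)/(w - 6)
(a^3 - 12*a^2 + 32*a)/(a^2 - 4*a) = a - 8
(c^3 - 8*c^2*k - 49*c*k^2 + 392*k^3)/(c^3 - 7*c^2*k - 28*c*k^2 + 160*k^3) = (c^2 - 49*k^2)/(c^2 + c*k - 20*k^2)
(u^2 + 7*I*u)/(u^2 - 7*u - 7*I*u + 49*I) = u*(u + 7*I)/(u^2 - 7*u - 7*I*u + 49*I)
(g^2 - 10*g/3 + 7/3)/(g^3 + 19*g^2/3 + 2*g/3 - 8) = (3*g - 7)/(3*g^2 + 22*g + 24)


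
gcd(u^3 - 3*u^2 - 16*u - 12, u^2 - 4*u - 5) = u + 1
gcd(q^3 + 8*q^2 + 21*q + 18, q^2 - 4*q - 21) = q + 3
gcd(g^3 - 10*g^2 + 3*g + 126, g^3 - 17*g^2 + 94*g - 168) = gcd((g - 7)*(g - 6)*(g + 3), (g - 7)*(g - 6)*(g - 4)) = g^2 - 13*g + 42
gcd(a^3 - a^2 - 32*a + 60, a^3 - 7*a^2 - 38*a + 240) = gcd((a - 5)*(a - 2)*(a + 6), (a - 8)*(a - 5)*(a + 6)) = a^2 + a - 30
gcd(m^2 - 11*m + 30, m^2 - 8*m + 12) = m - 6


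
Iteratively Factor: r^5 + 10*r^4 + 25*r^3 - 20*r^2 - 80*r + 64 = (r + 4)*(r^4 + 6*r^3 + r^2 - 24*r + 16) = (r - 1)*(r + 4)*(r^3 + 7*r^2 + 8*r - 16) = (r - 1)*(r + 4)^2*(r^2 + 3*r - 4) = (r - 1)*(r + 4)^3*(r - 1)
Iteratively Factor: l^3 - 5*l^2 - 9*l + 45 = (l - 3)*(l^2 - 2*l - 15) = (l - 3)*(l + 3)*(l - 5)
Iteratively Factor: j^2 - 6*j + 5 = (j - 1)*(j - 5)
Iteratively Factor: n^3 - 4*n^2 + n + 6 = (n - 3)*(n^2 - n - 2) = (n - 3)*(n + 1)*(n - 2)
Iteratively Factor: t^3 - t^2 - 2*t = (t)*(t^2 - t - 2) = t*(t + 1)*(t - 2)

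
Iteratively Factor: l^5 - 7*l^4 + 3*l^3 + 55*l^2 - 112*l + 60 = (l + 3)*(l^4 - 10*l^3 + 33*l^2 - 44*l + 20) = (l - 5)*(l + 3)*(l^3 - 5*l^2 + 8*l - 4) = (l - 5)*(l - 1)*(l + 3)*(l^2 - 4*l + 4) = (l - 5)*(l - 2)*(l - 1)*(l + 3)*(l - 2)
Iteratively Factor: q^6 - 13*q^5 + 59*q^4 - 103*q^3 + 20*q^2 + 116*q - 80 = (q - 2)*(q^5 - 11*q^4 + 37*q^3 - 29*q^2 - 38*q + 40) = (q - 2)*(q + 1)*(q^4 - 12*q^3 + 49*q^2 - 78*q + 40) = (q - 2)*(q - 1)*(q + 1)*(q^3 - 11*q^2 + 38*q - 40) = (q - 2)^2*(q - 1)*(q + 1)*(q^2 - 9*q + 20) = (q - 5)*(q - 2)^2*(q - 1)*(q + 1)*(q - 4)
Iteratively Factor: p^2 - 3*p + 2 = (p - 2)*(p - 1)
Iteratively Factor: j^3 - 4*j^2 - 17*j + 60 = (j - 3)*(j^2 - j - 20) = (j - 3)*(j + 4)*(j - 5)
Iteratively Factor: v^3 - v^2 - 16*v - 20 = (v - 5)*(v^2 + 4*v + 4) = (v - 5)*(v + 2)*(v + 2)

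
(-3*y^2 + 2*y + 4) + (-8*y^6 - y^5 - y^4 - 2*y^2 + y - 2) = -8*y^6 - y^5 - y^4 - 5*y^2 + 3*y + 2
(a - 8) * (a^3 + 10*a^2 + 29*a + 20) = a^4 + 2*a^3 - 51*a^2 - 212*a - 160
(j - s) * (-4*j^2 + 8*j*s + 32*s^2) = -4*j^3 + 12*j^2*s + 24*j*s^2 - 32*s^3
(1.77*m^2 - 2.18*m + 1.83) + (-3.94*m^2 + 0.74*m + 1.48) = -2.17*m^2 - 1.44*m + 3.31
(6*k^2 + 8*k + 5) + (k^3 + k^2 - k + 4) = k^3 + 7*k^2 + 7*k + 9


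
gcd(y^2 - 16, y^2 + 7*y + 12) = y + 4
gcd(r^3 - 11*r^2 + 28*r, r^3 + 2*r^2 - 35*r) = r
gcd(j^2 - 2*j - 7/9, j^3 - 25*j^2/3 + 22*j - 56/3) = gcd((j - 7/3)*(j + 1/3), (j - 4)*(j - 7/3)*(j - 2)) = j - 7/3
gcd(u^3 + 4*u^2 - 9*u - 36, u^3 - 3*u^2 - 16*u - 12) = 1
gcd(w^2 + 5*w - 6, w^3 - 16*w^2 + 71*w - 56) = w - 1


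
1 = 1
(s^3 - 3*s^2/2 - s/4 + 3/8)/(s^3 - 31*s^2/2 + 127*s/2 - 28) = (s^2 - s - 3/4)/(s^2 - 15*s + 56)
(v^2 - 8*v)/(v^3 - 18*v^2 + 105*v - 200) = v/(v^2 - 10*v + 25)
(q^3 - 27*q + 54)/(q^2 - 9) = (q^2 + 3*q - 18)/(q + 3)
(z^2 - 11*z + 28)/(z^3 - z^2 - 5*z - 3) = (-z^2 + 11*z - 28)/(-z^3 + z^2 + 5*z + 3)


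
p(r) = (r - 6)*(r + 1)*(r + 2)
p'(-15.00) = 749.00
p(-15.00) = -3822.00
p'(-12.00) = 488.00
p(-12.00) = -1980.00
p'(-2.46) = 16.91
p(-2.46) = -5.68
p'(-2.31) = 13.87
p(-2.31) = -3.37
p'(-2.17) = 11.15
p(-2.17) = -1.63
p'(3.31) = -2.99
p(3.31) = -61.56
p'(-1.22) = -4.21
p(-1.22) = 1.24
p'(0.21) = -17.13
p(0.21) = -15.48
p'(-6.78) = 162.59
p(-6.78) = -353.09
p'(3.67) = 2.39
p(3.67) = -61.70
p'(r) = (r - 6)*(r + 1) + (r - 6)*(r + 2) + (r + 1)*(r + 2) = 3*r^2 - 6*r - 16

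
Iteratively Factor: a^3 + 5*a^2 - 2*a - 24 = (a + 3)*(a^2 + 2*a - 8) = (a + 3)*(a + 4)*(a - 2)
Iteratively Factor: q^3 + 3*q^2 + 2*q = (q + 1)*(q^2 + 2*q) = (q + 1)*(q + 2)*(q)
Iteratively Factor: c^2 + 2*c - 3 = (c + 3)*(c - 1)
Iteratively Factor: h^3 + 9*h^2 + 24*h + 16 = (h + 4)*(h^2 + 5*h + 4) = (h + 1)*(h + 4)*(h + 4)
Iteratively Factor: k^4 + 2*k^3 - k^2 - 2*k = (k + 2)*(k^3 - k) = k*(k + 2)*(k^2 - 1) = k*(k - 1)*(k + 2)*(k + 1)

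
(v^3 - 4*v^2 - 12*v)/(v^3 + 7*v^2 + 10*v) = (v - 6)/(v + 5)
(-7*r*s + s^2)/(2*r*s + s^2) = (-7*r + s)/(2*r + s)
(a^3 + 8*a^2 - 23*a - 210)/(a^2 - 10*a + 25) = (a^2 + 13*a + 42)/(a - 5)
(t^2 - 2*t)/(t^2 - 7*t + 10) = t/(t - 5)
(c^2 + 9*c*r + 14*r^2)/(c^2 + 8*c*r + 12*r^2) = (c + 7*r)/(c + 6*r)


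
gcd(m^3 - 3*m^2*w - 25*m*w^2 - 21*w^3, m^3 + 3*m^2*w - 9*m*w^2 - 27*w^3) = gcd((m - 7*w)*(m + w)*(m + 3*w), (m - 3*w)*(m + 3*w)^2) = m + 3*w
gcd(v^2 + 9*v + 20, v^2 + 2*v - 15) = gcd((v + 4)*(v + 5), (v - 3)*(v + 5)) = v + 5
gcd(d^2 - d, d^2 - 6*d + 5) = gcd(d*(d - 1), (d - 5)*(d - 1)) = d - 1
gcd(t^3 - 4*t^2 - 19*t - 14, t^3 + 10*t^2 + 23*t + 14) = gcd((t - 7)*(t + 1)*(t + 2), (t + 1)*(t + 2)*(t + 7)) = t^2 + 3*t + 2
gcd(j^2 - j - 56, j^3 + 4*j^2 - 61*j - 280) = j^2 - j - 56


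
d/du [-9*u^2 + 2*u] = 2 - 18*u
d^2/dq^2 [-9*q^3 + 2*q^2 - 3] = 4 - 54*q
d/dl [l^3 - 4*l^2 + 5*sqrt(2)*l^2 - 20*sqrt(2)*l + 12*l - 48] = 3*l^2 - 8*l + 10*sqrt(2)*l - 20*sqrt(2) + 12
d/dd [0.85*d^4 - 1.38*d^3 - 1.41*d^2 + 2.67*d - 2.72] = 3.4*d^3 - 4.14*d^2 - 2.82*d + 2.67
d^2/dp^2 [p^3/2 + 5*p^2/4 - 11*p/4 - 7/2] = 3*p + 5/2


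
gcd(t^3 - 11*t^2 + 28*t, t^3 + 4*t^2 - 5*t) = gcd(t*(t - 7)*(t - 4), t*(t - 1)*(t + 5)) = t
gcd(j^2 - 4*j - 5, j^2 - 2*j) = 1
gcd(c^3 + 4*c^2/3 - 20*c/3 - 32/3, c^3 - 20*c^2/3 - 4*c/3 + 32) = c^2 - 2*c/3 - 16/3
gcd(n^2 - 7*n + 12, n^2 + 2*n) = 1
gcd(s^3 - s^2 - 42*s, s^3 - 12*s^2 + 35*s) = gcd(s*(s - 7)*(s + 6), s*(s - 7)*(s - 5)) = s^2 - 7*s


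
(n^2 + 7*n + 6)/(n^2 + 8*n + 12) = (n + 1)/(n + 2)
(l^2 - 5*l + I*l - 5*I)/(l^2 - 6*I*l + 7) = (l - 5)/(l - 7*I)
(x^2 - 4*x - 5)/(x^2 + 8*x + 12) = (x^2 - 4*x - 5)/(x^2 + 8*x + 12)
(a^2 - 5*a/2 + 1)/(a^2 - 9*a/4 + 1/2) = 2*(2*a - 1)/(4*a - 1)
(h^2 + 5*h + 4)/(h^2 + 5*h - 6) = (h^2 + 5*h + 4)/(h^2 + 5*h - 6)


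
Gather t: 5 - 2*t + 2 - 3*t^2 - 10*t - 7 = -3*t^2 - 12*t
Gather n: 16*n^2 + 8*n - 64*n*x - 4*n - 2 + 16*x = 16*n^2 + n*(4 - 64*x) + 16*x - 2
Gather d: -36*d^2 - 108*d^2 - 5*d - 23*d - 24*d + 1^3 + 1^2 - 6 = -144*d^2 - 52*d - 4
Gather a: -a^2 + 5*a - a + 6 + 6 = -a^2 + 4*a + 12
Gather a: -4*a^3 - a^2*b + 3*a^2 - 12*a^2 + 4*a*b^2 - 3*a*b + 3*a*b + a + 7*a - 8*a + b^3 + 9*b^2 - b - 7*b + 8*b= -4*a^3 + a^2*(-b - 9) + 4*a*b^2 + b^3 + 9*b^2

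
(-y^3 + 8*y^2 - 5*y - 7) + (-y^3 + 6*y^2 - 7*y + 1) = -2*y^3 + 14*y^2 - 12*y - 6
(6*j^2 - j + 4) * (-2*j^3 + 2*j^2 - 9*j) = -12*j^5 + 14*j^4 - 64*j^3 + 17*j^2 - 36*j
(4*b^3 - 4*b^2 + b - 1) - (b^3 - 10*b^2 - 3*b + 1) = 3*b^3 + 6*b^2 + 4*b - 2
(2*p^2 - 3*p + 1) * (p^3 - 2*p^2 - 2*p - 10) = 2*p^5 - 7*p^4 + 3*p^3 - 16*p^2 + 28*p - 10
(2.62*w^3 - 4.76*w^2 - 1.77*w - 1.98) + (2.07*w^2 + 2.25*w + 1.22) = 2.62*w^3 - 2.69*w^2 + 0.48*w - 0.76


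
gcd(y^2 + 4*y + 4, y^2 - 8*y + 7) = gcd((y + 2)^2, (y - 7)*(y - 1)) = 1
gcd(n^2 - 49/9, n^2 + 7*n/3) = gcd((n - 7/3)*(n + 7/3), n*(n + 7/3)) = n + 7/3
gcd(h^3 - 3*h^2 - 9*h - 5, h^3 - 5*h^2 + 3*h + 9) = h + 1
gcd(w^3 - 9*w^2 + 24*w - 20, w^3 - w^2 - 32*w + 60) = w^2 - 7*w + 10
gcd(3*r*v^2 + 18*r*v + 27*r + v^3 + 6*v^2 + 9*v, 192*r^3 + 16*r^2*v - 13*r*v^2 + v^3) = 3*r + v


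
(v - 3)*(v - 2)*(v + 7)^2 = v^4 + 9*v^3 - 15*v^2 - 161*v + 294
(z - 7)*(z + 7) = z^2 - 49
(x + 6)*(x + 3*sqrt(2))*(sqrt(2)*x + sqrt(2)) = sqrt(2)*x^3 + 6*x^2 + 7*sqrt(2)*x^2 + 6*sqrt(2)*x + 42*x + 36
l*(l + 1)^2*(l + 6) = l^4 + 8*l^3 + 13*l^2 + 6*l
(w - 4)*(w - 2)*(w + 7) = w^3 + w^2 - 34*w + 56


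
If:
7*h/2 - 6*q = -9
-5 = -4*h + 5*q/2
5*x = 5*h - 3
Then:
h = 210/61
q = 214/61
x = 867/305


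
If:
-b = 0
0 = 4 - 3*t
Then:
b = 0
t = 4/3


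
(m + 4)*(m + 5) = m^2 + 9*m + 20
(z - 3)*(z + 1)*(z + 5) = z^3 + 3*z^2 - 13*z - 15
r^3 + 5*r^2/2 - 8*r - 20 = (r + 5/2)*(r - 2*sqrt(2))*(r + 2*sqrt(2))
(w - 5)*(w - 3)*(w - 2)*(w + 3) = w^4 - 7*w^3 + w^2 + 63*w - 90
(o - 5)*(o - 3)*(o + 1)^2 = o^4 - 6*o^3 + 22*o + 15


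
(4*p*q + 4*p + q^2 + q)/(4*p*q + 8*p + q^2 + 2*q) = (q + 1)/(q + 2)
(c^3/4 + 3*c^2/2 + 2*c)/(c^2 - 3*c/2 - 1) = c*(c^2 + 6*c + 8)/(2*(2*c^2 - 3*c - 2))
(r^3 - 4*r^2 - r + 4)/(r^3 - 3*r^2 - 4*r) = (r - 1)/r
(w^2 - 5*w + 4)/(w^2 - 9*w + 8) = (w - 4)/(w - 8)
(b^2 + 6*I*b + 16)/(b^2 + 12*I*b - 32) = (b - 2*I)/(b + 4*I)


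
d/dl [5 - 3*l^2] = -6*l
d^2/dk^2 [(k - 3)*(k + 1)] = 2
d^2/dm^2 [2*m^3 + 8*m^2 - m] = 12*m + 16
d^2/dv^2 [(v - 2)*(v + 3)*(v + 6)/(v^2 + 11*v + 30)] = 28/(v^3 + 15*v^2 + 75*v + 125)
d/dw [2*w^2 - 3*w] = 4*w - 3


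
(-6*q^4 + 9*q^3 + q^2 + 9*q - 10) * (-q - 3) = 6*q^5 + 9*q^4 - 28*q^3 - 12*q^2 - 17*q + 30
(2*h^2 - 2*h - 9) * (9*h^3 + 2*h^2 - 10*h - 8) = 18*h^5 - 14*h^4 - 105*h^3 - 14*h^2 + 106*h + 72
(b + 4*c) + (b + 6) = 2*b + 4*c + 6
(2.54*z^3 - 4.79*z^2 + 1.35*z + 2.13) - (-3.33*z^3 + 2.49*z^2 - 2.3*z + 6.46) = 5.87*z^3 - 7.28*z^2 + 3.65*z - 4.33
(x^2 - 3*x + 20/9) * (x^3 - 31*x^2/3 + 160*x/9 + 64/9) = x^5 - 40*x^4/3 + 51*x^3 - 1868*x^2/27 + 1472*x/81 + 1280/81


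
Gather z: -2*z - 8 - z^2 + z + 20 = -z^2 - z + 12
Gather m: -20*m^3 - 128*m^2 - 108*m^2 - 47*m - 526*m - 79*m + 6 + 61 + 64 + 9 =-20*m^3 - 236*m^2 - 652*m + 140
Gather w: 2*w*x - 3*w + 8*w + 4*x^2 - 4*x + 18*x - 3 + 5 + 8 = w*(2*x + 5) + 4*x^2 + 14*x + 10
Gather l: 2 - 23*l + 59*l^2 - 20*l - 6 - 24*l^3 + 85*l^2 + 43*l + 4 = -24*l^3 + 144*l^2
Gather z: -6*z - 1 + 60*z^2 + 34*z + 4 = 60*z^2 + 28*z + 3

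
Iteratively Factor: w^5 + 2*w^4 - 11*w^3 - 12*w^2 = (w + 4)*(w^4 - 2*w^3 - 3*w^2) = w*(w + 4)*(w^3 - 2*w^2 - 3*w) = w*(w + 1)*(w + 4)*(w^2 - 3*w) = w^2*(w + 1)*(w + 4)*(w - 3)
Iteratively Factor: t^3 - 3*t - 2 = (t + 1)*(t^2 - t - 2) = (t + 1)^2*(t - 2)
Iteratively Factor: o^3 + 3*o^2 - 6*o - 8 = (o + 4)*(o^2 - o - 2) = (o + 1)*(o + 4)*(o - 2)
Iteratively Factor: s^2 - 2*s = (s - 2)*(s)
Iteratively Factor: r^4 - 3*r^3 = (r)*(r^3 - 3*r^2) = r*(r - 3)*(r^2) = r^2*(r - 3)*(r)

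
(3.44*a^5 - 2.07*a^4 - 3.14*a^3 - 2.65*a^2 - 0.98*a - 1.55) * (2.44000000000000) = 8.3936*a^5 - 5.0508*a^4 - 7.6616*a^3 - 6.466*a^2 - 2.3912*a - 3.782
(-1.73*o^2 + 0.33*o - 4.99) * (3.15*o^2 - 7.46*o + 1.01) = -5.4495*o^4 + 13.9453*o^3 - 19.9276*o^2 + 37.5587*o - 5.0399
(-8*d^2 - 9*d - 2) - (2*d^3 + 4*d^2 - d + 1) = -2*d^3 - 12*d^2 - 8*d - 3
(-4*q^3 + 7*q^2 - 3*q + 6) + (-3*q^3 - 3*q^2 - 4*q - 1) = -7*q^3 + 4*q^2 - 7*q + 5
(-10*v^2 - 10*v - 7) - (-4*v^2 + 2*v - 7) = -6*v^2 - 12*v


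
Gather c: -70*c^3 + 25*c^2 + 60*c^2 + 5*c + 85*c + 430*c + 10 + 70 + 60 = -70*c^3 + 85*c^2 + 520*c + 140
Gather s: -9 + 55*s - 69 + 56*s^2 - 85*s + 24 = 56*s^2 - 30*s - 54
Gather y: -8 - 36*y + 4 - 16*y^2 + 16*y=-16*y^2 - 20*y - 4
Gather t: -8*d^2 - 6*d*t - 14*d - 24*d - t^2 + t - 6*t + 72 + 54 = -8*d^2 - 38*d - t^2 + t*(-6*d - 5) + 126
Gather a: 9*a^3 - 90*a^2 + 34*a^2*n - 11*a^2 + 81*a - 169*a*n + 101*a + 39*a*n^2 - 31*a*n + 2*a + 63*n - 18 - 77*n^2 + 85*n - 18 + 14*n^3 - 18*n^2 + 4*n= 9*a^3 + a^2*(34*n - 101) + a*(39*n^2 - 200*n + 184) + 14*n^3 - 95*n^2 + 152*n - 36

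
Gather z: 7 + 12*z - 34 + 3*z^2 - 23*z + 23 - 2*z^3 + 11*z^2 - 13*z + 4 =-2*z^3 + 14*z^2 - 24*z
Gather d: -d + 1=1 - d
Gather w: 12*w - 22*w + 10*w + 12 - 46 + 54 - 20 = 0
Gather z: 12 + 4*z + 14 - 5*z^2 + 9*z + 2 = -5*z^2 + 13*z + 28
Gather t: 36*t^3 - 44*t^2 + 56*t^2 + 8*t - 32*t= 36*t^3 + 12*t^2 - 24*t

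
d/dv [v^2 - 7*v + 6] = 2*v - 7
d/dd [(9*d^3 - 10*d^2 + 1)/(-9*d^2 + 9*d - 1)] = (-81*d^4 + 162*d^3 - 117*d^2 + 38*d - 9)/(81*d^4 - 162*d^3 + 99*d^2 - 18*d + 1)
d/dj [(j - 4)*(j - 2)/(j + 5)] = (j^2 + 10*j - 38)/(j^2 + 10*j + 25)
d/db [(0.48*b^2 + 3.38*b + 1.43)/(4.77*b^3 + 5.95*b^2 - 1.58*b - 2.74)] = (-2.2896*b^4 - 32.2452*b^3 - 41.3327*b^2 - 19.6474*b - 7.0018)/(22.7529*b^6 + 56.763*b^5 + 20.3293*b^4 - 44.9416*b^3 - 30.1096*b^2 + 8.6584*b + 7.5076)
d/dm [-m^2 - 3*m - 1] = -2*m - 3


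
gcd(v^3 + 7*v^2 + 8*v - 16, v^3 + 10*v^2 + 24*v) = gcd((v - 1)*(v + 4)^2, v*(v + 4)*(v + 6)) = v + 4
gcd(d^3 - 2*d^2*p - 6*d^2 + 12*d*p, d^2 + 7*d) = d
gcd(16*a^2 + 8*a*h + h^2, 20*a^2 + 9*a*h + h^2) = 4*a + h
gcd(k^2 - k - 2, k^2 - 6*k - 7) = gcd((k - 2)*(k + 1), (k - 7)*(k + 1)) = k + 1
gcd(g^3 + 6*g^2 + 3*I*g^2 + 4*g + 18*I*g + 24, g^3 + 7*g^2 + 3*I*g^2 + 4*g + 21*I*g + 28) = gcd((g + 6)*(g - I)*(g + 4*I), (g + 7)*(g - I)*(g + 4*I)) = g^2 + 3*I*g + 4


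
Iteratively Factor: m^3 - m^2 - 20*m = (m - 5)*(m^2 + 4*m) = (m - 5)*(m + 4)*(m)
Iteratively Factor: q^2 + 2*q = (q + 2)*(q)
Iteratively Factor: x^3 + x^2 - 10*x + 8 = (x + 4)*(x^2 - 3*x + 2) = (x - 1)*(x + 4)*(x - 2)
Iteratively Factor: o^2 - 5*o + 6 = (o - 3)*(o - 2)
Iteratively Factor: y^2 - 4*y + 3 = (y - 1)*(y - 3)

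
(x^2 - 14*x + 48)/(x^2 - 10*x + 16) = (x - 6)/(x - 2)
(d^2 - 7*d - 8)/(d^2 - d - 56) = (d + 1)/(d + 7)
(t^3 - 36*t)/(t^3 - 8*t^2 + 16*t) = (t^2 - 36)/(t^2 - 8*t + 16)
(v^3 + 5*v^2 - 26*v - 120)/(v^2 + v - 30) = v + 4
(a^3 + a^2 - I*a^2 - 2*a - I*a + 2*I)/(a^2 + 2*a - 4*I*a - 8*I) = (a^2 - a*(1 + I) + I)/(a - 4*I)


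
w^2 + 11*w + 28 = (w + 4)*(w + 7)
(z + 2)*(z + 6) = z^2 + 8*z + 12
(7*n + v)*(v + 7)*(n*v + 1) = 7*n^2*v^2 + 49*n^2*v + n*v^3 + 7*n*v^2 + 7*n*v + 49*n + v^2 + 7*v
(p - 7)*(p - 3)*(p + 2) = p^3 - 8*p^2 + p + 42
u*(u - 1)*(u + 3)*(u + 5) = u^4 + 7*u^3 + 7*u^2 - 15*u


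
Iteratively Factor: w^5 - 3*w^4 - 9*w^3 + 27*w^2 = (w + 3)*(w^4 - 6*w^3 + 9*w^2) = (w - 3)*(w + 3)*(w^3 - 3*w^2) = w*(w - 3)*(w + 3)*(w^2 - 3*w) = w*(w - 3)^2*(w + 3)*(w)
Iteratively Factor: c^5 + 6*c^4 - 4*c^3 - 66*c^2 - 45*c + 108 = (c + 4)*(c^4 + 2*c^3 - 12*c^2 - 18*c + 27) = (c - 3)*(c + 4)*(c^3 + 5*c^2 + 3*c - 9) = (c - 3)*(c + 3)*(c + 4)*(c^2 + 2*c - 3) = (c - 3)*(c - 1)*(c + 3)*(c + 4)*(c + 3)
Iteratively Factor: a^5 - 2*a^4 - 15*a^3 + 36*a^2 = (a)*(a^4 - 2*a^3 - 15*a^2 + 36*a) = a*(a - 3)*(a^3 + a^2 - 12*a) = a*(a - 3)*(a + 4)*(a^2 - 3*a) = a^2*(a - 3)*(a + 4)*(a - 3)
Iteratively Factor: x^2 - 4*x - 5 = (x + 1)*(x - 5)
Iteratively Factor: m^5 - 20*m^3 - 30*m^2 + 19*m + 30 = (m - 1)*(m^4 + m^3 - 19*m^2 - 49*m - 30) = (m - 1)*(m + 1)*(m^3 - 19*m - 30) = (m - 1)*(m + 1)*(m + 3)*(m^2 - 3*m - 10) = (m - 1)*(m + 1)*(m + 2)*(m + 3)*(m - 5)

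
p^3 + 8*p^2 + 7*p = p*(p + 1)*(p + 7)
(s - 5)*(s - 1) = s^2 - 6*s + 5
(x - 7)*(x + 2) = x^2 - 5*x - 14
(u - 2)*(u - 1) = u^2 - 3*u + 2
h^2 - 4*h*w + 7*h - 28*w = (h + 7)*(h - 4*w)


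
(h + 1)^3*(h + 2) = h^4 + 5*h^3 + 9*h^2 + 7*h + 2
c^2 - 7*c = c*(c - 7)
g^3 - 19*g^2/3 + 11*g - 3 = (g - 3)^2*(g - 1/3)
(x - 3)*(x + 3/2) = x^2 - 3*x/2 - 9/2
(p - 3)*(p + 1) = p^2 - 2*p - 3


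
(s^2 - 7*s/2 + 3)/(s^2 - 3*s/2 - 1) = (2*s - 3)/(2*s + 1)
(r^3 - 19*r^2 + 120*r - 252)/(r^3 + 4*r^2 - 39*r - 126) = (r^2 - 13*r + 42)/(r^2 + 10*r + 21)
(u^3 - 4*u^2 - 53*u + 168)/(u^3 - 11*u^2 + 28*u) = (u^3 - 4*u^2 - 53*u + 168)/(u*(u^2 - 11*u + 28))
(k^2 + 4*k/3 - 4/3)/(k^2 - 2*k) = (3*k^2 + 4*k - 4)/(3*k*(k - 2))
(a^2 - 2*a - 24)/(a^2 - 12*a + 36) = (a + 4)/(a - 6)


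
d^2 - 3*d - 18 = (d - 6)*(d + 3)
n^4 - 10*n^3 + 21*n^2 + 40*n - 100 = (n - 5)^2*(n - 2)*(n + 2)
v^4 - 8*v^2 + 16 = (v - 2)^2*(v + 2)^2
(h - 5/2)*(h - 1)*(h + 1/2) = h^3 - 3*h^2 + 3*h/4 + 5/4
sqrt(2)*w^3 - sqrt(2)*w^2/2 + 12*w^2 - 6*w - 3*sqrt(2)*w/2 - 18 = (w - 3/2)*(w + 6*sqrt(2))*(sqrt(2)*w + sqrt(2))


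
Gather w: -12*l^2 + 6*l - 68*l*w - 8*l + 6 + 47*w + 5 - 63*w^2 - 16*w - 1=-12*l^2 - 2*l - 63*w^2 + w*(31 - 68*l) + 10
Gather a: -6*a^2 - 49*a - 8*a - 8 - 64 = -6*a^2 - 57*a - 72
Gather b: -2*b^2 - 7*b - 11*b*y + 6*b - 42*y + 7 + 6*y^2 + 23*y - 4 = -2*b^2 + b*(-11*y - 1) + 6*y^2 - 19*y + 3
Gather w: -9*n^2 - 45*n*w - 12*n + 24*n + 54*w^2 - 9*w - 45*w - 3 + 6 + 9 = -9*n^2 + 12*n + 54*w^2 + w*(-45*n - 54) + 12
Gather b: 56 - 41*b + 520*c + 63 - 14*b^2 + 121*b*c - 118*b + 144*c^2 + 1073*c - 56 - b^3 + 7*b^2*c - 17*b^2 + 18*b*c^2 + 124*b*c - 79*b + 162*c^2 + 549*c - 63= -b^3 + b^2*(7*c - 31) + b*(18*c^2 + 245*c - 238) + 306*c^2 + 2142*c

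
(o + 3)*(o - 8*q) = o^2 - 8*o*q + 3*o - 24*q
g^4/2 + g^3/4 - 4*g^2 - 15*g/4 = g*(g/2 + 1/2)*(g - 3)*(g + 5/2)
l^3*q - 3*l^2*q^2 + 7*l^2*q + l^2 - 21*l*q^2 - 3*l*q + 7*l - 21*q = (l + 7)*(l - 3*q)*(l*q + 1)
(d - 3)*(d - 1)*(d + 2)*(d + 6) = d^4 + 4*d^3 - 17*d^2 - 24*d + 36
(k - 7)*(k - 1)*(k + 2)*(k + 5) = k^4 - k^3 - 39*k^2 - 31*k + 70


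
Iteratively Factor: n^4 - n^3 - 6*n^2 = (n)*(n^3 - n^2 - 6*n) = n^2*(n^2 - n - 6) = n^2*(n - 3)*(n + 2)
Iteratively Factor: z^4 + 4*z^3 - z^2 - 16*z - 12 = (z + 1)*(z^3 + 3*z^2 - 4*z - 12) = (z - 2)*(z + 1)*(z^2 + 5*z + 6) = (z - 2)*(z + 1)*(z + 3)*(z + 2)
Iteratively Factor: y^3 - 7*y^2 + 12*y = (y)*(y^2 - 7*y + 12) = y*(y - 3)*(y - 4)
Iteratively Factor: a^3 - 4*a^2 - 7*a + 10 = (a - 1)*(a^2 - 3*a - 10) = (a - 1)*(a + 2)*(a - 5)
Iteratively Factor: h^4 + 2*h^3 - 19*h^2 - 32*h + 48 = (h + 4)*(h^3 - 2*h^2 - 11*h + 12) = (h - 4)*(h + 4)*(h^2 + 2*h - 3) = (h - 4)*(h - 1)*(h + 4)*(h + 3)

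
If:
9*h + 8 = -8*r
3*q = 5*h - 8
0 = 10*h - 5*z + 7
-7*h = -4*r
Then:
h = -8/23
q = -224/69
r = -14/23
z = 81/115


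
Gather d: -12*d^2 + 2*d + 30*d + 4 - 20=-12*d^2 + 32*d - 16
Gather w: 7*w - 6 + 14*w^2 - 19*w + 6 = 14*w^2 - 12*w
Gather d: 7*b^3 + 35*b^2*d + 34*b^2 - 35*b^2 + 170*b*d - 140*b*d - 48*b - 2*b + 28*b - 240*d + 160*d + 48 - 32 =7*b^3 - b^2 - 22*b + d*(35*b^2 + 30*b - 80) + 16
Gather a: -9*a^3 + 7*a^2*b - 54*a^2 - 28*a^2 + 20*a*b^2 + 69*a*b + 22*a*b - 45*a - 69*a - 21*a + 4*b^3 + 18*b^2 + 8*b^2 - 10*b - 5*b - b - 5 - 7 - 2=-9*a^3 + a^2*(7*b - 82) + a*(20*b^2 + 91*b - 135) + 4*b^3 + 26*b^2 - 16*b - 14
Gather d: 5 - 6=-1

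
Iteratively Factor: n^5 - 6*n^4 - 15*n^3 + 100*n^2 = (n + 4)*(n^4 - 10*n^3 + 25*n^2) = n*(n + 4)*(n^3 - 10*n^2 + 25*n) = n*(n - 5)*(n + 4)*(n^2 - 5*n) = n*(n - 5)^2*(n + 4)*(n)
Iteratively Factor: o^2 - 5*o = (o - 5)*(o)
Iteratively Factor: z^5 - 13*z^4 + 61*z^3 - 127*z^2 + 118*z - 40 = (z - 1)*(z^4 - 12*z^3 + 49*z^2 - 78*z + 40) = (z - 2)*(z - 1)*(z^3 - 10*z^2 + 29*z - 20) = (z - 2)*(z - 1)^2*(z^2 - 9*z + 20) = (z - 4)*(z - 2)*(z - 1)^2*(z - 5)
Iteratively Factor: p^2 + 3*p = (p)*(p + 3)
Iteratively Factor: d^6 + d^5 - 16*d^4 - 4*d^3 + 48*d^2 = (d)*(d^5 + d^4 - 16*d^3 - 4*d^2 + 48*d) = d*(d + 2)*(d^4 - d^3 - 14*d^2 + 24*d) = d^2*(d + 2)*(d^3 - d^2 - 14*d + 24) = d^2*(d - 3)*(d + 2)*(d^2 + 2*d - 8) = d^2*(d - 3)*(d + 2)*(d + 4)*(d - 2)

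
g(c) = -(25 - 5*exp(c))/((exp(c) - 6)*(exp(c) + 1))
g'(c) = (25 - 5*exp(c))*exp(c)/((exp(c) - 6)*(exp(c) + 1)^2) + (25 - 5*exp(c))*exp(c)/((exp(c) - 6)^2*(exp(c) + 1)) + 5*exp(c)/((exp(c) - 6)*(exp(c) + 1))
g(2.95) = 0.27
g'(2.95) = -0.28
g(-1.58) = 3.43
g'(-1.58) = -0.61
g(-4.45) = 4.12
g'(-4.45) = -0.05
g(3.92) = 0.10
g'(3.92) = -0.10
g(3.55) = 0.14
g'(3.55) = -0.15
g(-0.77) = 2.80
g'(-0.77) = -0.94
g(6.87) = 0.01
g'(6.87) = -0.01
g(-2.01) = 3.66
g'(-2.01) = -0.45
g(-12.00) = 4.17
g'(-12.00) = 0.00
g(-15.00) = 4.17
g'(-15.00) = 0.00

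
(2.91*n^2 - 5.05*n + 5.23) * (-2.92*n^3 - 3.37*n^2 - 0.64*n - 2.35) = -8.4972*n^5 + 4.9393*n^4 - 0.115500000000001*n^3 - 21.2316*n^2 + 8.5203*n - 12.2905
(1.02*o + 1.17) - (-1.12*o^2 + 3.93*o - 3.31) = 1.12*o^2 - 2.91*o + 4.48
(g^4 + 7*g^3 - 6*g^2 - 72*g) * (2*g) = 2*g^5 + 14*g^4 - 12*g^3 - 144*g^2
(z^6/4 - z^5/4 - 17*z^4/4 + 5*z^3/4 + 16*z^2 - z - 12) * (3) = 3*z^6/4 - 3*z^5/4 - 51*z^4/4 + 15*z^3/4 + 48*z^2 - 3*z - 36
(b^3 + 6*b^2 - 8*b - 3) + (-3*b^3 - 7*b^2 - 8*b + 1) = -2*b^3 - b^2 - 16*b - 2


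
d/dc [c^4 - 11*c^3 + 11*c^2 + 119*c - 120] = 4*c^3 - 33*c^2 + 22*c + 119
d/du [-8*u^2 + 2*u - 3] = 2 - 16*u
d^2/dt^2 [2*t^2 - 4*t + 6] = 4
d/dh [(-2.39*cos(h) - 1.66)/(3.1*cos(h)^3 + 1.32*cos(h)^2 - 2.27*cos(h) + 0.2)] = (-14.818*cos(h)^3 - 18.5928*cos(h)^2 - 4.3824*cos(h) + 4.2462)*sin(h)/(9.61*cos(h)^6 + 8.184*cos(h)^5 - 12.3316*cos(h)^4 - 4.7528*cos(h)^3 + 5.6809*cos(h)^2 - 0.908*cos(h) + 0.04)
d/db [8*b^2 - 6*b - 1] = 16*b - 6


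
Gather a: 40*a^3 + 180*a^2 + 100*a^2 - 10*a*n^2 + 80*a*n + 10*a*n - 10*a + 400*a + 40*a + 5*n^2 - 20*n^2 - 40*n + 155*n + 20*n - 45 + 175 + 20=40*a^3 + 280*a^2 + a*(-10*n^2 + 90*n + 430) - 15*n^2 + 135*n + 150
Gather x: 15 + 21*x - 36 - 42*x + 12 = -21*x - 9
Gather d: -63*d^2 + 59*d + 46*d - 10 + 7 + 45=-63*d^2 + 105*d + 42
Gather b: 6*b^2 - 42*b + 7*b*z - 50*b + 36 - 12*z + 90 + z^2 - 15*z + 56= 6*b^2 + b*(7*z - 92) + z^2 - 27*z + 182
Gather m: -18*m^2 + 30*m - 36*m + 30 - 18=-18*m^2 - 6*m + 12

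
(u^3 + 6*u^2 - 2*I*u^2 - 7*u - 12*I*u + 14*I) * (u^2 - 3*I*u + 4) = u^5 + 6*u^4 - 5*I*u^4 - 9*u^3 - 30*I*u^3 - 12*u^2 + 27*I*u^2 + 14*u - 48*I*u + 56*I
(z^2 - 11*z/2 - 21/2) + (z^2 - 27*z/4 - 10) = 2*z^2 - 49*z/4 - 41/2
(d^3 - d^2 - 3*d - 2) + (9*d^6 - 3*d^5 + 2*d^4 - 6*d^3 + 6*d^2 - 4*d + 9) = 9*d^6 - 3*d^5 + 2*d^4 - 5*d^3 + 5*d^2 - 7*d + 7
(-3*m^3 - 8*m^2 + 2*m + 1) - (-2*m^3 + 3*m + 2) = -m^3 - 8*m^2 - m - 1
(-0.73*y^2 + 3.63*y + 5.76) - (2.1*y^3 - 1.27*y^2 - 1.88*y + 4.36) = -2.1*y^3 + 0.54*y^2 + 5.51*y + 1.4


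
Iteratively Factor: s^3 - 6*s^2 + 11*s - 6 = (s - 3)*(s^2 - 3*s + 2) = (s - 3)*(s - 1)*(s - 2)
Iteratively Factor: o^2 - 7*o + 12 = (o - 3)*(o - 4)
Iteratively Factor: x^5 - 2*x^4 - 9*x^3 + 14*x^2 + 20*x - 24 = (x + 2)*(x^4 - 4*x^3 - x^2 + 16*x - 12) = (x - 2)*(x + 2)*(x^3 - 2*x^2 - 5*x + 6) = (x - 2)*(x - 1)*(x + 2)*(x^2 - x - 6) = (x - 2)*(x - 1)*(x + 2)^2*(x - 3)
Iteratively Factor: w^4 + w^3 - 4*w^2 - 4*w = (w - 2)*(w^3 + 3*w^2 + 2*w) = w*(w - 2)*(w^2 + 3*w + 2) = w*(w - 2)*(w + 1)*(w + 2)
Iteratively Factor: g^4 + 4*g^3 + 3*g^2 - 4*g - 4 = (g + 1)*(g^3 + 3*g^2 - 4) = (g + 1)*(g + 2)*(g^2 + g - 2) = (g - 1)*(g + 1)*(g + 2)*(g + 2)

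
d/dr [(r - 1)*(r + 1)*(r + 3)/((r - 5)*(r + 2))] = (r^4 - 6*r^3 - 38*r^2 - 54*r + 1)/(r^4 - 6*r^3 - 11*r^2 + 60*r + 100)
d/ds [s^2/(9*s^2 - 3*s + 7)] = s*(14 - 3*s)/(81*s^4 - 54*s^3 + 135*s^2 - 42*s + 49)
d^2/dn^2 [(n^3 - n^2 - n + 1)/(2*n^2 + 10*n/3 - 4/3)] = 3*(37*n^3 - 21*n^2 + 39*n + 17)/(27*n^6 + 135*n^5 + 171*n^4 - 55*n^3 - 114*n^2 + 60*n - 8)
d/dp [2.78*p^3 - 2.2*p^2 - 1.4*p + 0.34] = 8.34*p^2 - 4.4*p - 1.4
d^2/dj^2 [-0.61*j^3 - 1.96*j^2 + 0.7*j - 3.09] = -3.66*j - 3.92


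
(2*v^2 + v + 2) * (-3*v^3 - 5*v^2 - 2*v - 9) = -6*v^5 - 13*v^4 - 15*v^3 - 30*v^2 - 13*v - 18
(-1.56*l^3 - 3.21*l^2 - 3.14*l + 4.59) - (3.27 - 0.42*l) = -1.56*l^3 - 3.21*l^2 - 2.72*l + 1.32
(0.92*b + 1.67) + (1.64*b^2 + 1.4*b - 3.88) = 1.64*b^2 + 2.32*b - 2.21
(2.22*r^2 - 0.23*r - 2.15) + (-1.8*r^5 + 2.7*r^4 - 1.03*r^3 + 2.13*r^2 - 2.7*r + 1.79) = -1.8*r^5 + 2.7*r^4 - 1.03*r^3 + 4.35*r^2 - 2.93*r - 0.36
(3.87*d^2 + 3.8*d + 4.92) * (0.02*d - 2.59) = 0.0774*d^3 - 9.9473*d^2 - 9.7436*d - 12.7428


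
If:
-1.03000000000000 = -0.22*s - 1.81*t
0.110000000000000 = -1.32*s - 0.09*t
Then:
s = -0.12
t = 0.58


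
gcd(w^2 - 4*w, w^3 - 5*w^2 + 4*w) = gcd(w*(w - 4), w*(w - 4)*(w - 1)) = w^2 - 4*w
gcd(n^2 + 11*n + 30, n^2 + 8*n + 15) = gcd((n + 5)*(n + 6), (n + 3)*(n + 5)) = n + 5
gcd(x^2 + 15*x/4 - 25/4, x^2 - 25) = x + 5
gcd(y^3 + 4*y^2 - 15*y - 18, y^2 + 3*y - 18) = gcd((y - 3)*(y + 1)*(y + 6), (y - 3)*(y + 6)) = y^2 + 3*y - 18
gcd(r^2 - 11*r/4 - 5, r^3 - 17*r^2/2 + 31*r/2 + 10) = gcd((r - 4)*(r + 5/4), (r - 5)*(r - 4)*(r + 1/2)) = r - 4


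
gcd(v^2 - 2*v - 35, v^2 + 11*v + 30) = v + 5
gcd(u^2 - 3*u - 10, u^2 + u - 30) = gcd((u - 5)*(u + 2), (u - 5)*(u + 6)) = u - 5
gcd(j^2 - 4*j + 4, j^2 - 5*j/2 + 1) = j - 2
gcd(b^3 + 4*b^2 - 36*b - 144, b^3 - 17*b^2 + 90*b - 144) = b - 6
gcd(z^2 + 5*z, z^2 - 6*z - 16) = 1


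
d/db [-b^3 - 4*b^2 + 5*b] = -3*b^2 - 8*b + 5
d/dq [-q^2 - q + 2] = -2*q - 1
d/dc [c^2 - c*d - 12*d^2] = 2*c - d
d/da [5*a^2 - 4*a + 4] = 10*a - 4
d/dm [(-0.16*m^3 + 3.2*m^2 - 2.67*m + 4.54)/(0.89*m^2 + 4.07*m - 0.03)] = (-0.1424*m^4 - 1.3024*m^3 + 15.4147*m^2 - 8.2732*m - 18.3977)/(0.7921*m^4 + 7.2446*m^3 + 16.5115*m^2 - 0.2442*m + 0.0009)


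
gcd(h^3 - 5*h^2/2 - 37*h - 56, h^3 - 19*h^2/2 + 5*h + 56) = h^2 - 6*h - 16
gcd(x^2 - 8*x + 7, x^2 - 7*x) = x - 7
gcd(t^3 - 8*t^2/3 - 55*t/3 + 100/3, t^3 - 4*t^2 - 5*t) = t - 5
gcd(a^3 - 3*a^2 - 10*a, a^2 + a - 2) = a + 2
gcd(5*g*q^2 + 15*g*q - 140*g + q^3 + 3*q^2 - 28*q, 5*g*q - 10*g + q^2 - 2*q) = 5*g + q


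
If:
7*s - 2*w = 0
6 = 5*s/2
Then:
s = 12/5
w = 42/5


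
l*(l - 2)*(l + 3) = l^3 + l^2 - 6*l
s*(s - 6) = s^2 - 6*s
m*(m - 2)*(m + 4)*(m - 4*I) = m^4 + 2*m^3 - 4*I*m^3 - 8*m^2 - 8*I*m^2 + 32*I*m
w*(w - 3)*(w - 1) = w^3 - 4*w^2 + 3*w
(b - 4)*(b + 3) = b^2 - b - 12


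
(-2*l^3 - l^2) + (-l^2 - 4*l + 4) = -2*l^3 - 2*l^2 - 4*l + 4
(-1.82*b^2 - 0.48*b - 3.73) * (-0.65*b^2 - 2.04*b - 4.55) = 1.183*b^4 + 4.0248*b^3 + 11.6847*b^2 + 9.7932*b + 16.9715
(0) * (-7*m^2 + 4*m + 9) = 0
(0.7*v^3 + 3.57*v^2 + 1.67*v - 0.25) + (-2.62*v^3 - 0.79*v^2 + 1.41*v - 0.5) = -1.92*v^3 + 2.78*v^2 + 3.08*v - 0.75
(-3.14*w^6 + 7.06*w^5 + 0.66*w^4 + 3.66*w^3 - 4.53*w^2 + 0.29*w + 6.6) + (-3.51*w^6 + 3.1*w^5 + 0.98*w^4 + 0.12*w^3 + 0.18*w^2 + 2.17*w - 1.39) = -6.65*w^6 + 10.16*w^5 + 1.64*w^4 + 3.78*w^3 - 4.35*w^2 + 2.46*w + 5.21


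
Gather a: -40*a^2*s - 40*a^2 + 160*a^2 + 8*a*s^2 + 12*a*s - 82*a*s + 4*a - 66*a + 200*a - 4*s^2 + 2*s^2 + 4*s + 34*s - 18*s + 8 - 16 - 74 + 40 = a^2*(120 - 40*s) + a*(8*s^2 - 70*s + 138) - 2*s^2 + 20*s - 42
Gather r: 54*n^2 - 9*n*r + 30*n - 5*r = 54*n^2 + 30*n + r*(-9*n - 5)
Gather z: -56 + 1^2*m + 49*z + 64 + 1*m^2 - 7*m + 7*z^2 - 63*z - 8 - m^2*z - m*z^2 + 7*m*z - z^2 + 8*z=m^2 - 6*m + z^2*(6 - m) + z*(-m^2 + 7*m - 6)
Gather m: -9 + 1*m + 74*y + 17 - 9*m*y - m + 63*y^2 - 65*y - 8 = -9*m*y + 63*y^2 + 9*y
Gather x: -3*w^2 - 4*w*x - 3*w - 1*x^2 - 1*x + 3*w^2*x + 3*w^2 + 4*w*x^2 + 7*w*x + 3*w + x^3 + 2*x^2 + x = x^3 + x^2*(4*w + 1) + x*(3*w^2 + 3*w)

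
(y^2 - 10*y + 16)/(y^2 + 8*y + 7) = (y^2 - 10*y + 16)/(y^2 + 8*y + 7)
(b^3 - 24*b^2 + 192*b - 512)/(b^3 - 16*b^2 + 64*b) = (b - 8)/b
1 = 1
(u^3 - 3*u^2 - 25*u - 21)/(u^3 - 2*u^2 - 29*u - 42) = (u + 1)/(u + 2)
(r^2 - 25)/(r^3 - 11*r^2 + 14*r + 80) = (r + 5)/(r^2 - 6*r - 16)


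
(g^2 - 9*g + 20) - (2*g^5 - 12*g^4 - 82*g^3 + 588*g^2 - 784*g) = -2*g^5 + 12*g^4 + 82*g^3 - 587*g^2 + 775*g + 20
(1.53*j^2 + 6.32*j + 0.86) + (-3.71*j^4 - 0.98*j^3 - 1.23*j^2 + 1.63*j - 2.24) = -3.71*j^4 - 0.98*j^3 + 0.3*j^2 + 7.95*j - 1.38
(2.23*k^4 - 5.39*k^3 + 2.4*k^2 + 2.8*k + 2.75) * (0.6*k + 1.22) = 1.338*k^5 - 0.513399999999999*k^4 - 5.1358*k^3 + 4.608*k^2 + 5.066*k + 3.355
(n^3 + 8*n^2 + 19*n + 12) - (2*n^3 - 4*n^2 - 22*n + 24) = -n^3 + 12*n^2 + 41*n - 12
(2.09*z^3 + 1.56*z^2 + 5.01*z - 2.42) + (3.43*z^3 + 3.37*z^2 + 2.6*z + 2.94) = 5.52*z^3 + 4.93*z^2 + 7.61*z + 0.52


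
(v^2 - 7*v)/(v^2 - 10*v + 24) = v*(v - 7)/(v^2 - 10*v + 24)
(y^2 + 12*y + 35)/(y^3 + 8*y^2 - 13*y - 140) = 1/(y - 4)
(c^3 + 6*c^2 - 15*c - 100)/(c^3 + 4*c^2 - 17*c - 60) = (c + 5)/(c + 3)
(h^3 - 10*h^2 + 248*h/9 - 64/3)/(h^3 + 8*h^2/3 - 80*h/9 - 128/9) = (3*h^2 - 22*h + 24)/(3*h^2 + 16*h + 16)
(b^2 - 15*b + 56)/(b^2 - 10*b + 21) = (b - 8)/(b - 3)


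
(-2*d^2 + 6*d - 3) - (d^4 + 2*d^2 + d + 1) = -d^4 - 4*d^2 + 5*d - 4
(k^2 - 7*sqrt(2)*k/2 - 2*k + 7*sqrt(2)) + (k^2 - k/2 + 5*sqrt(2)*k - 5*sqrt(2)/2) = 2*k^2 - 5*k/2 + 3*sqrt(2)*k/2 + 9*sqrt(2)/2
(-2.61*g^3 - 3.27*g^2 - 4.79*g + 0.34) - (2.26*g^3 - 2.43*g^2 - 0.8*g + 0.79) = -4.87*g^3 - 0.84*g^2 - 3.99*g - 0.45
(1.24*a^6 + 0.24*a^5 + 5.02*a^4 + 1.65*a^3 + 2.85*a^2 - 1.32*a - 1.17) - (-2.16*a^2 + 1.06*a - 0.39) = 1.24*a^6 + 0.24*a^5 + 5.02*a^4 + 1.65*a^3 + 5.01*a^2 - 2.38*a - 0.78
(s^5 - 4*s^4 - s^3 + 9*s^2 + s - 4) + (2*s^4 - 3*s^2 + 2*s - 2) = s^5 - 2*s^4 - s^3 + 6*s^2 + 3*s - 6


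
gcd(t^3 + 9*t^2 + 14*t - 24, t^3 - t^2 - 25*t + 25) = t - 1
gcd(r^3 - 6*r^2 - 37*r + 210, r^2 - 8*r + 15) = r - 5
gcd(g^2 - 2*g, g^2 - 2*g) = g^2 - 2*g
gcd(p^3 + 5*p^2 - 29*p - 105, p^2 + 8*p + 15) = p + 3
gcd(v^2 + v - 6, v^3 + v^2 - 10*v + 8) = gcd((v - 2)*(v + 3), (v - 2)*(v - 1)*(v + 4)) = v - 2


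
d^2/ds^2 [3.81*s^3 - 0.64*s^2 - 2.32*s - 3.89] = 22.86*s - 1.28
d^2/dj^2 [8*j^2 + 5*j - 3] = 16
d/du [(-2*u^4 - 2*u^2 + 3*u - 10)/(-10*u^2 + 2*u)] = (20*u^5 - 6*u^4 + 13*u^2 - 100*u + 10)/(2*u^2*(25*u^2 - 10*u + 1))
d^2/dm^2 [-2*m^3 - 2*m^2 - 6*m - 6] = -12*m - 4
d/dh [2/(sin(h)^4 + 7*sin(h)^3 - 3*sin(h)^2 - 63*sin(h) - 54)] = 2*(-4*sin(h)^3 - 21*sin(h)^2 + 6*sin(h) + 63)*cos(h)/((sin(h) - 3)^2*(sin(h) + 1)^2*(sin(h) + 3)^2*(sin(h) + 6)^2)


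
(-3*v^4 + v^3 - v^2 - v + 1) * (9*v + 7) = -27*v^5 - 12*v^4 - 2*v^3 - 16*v^2 + 2*v + 7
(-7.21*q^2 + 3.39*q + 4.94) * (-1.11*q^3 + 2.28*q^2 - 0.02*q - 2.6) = 8.0031*q^5 - 20.2017*q^4 + 2.39*q^3 + 29.9414*q^2 - 8.9128*q - 12.844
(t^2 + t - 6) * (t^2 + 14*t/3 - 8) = t^4 + 17*t^3/3 - 28*t^2/3 - 36*t + 48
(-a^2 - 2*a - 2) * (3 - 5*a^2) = 5*a^4 + 10*a^3 + 7*a^2 - 6*a - 6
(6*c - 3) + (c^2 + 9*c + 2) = c^2 + 15*c - 1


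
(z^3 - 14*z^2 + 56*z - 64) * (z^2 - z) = z^5 - 15*z^4 + 70*z^3 - 120*z^2 + 64*z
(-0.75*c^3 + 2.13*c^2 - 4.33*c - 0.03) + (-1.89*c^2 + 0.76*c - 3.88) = -0.75*c^3 + 0.24*c^2 - 3.57*c - 3.91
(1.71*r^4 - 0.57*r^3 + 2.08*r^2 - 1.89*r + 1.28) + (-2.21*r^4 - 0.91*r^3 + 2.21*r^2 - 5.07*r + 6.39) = -0.5*r^4 - 1.48*r^3 + 4.29*r^2 - 6.96*r + 7.67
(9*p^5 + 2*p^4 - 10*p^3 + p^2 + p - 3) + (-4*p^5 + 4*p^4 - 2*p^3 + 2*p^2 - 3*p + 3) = 5*p^5 + 6*p^4 - 12*p^3 + 3*p^2 - 2*p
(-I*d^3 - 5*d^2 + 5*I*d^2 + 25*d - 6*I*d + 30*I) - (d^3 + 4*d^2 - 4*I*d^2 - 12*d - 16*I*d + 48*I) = -d^3 - I*d^3 - 9*d^2 + 9*I*d^2 + 37*d + 10*I*d - 18*I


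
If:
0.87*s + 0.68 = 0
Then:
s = -0.78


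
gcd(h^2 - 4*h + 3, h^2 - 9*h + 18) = h - 3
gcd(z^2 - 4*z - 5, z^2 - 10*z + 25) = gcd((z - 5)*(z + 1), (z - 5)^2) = z - 5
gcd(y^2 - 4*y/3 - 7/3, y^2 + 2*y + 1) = y + 1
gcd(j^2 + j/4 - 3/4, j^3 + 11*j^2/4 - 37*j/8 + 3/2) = j - 3/4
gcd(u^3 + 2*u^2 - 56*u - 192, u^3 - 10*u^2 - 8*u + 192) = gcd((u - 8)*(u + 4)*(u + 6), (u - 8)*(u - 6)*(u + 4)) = u^2 - 4*u - 32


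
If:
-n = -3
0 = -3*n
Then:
No Solution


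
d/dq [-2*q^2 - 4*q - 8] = -4*q - 4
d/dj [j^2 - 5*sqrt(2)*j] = 2*j - 5*sqrt(2)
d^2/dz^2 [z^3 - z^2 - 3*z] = 6*z - 2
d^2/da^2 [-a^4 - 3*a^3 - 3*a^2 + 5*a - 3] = -12*a^2 - 18*a - 6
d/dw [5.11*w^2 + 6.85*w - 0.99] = 10.22*w + 6.85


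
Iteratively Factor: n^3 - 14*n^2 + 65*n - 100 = (n - 4)*(n^2 - 10*n + 25) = (n - 5)*(n - 4)*(n - 5)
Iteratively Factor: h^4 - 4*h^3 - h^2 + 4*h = (h)*(h^3 - 4*h^2 - h + 4) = h*(h - 4)*(h^2 - 1) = h*(h - 4)*(h + 1)*(h - 1)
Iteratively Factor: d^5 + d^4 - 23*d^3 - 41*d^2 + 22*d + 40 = (d + 4)*(d^4 - 3*d^3 - 11*d^2 + 3*d + 10) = (d - 1)*(d + 4)*(d^3 - 2*d^2 - 13*d - 10) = (d - 5)*(d - 1)*(d + 4)*(d^2 + 3*d + 2) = (d - 5)*(d - 1)*(d + 2)*(d + 4)*(d + 1)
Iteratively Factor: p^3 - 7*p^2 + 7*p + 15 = (p - 5)*(p^2 - 2*p - 3) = (p - 5)*(p - 3)*(p + 1)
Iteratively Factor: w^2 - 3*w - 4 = (w - 4)*(w + 1)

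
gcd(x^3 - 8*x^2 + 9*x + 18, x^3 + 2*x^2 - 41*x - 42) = x^2 - 5*x - 6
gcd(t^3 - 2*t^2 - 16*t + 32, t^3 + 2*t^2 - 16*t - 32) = t^2 - 16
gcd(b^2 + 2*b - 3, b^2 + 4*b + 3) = b + 3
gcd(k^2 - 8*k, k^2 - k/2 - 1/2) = 1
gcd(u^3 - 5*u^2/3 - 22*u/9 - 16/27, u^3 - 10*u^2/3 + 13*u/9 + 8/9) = u^2 - 7*u/3 - 8/9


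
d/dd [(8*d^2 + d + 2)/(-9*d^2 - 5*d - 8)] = (-31*d^2 - 92*d + 2)/(81*d^4 + 90*d^3 + 169*d^2 + 80*d + 64)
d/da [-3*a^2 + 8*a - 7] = 8 - 6*a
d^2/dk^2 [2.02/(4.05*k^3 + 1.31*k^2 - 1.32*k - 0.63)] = (-(49.086*k + 5.2924)*(4.05*k^3 + 1.31*k^2 - 1.32*k - 0.63) + 2.02*(12.15*k^2 + 2.62*k - 1.32)*(24.3*k^2 + 5.24*k - 2.64))/(4.05*k^3 + 1.31*k^2 - 1.32*k - 0.63)^3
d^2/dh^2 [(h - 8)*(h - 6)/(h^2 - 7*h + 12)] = 2*(-7*h^3 + 108*h^2 - 504*h + 744)/(h^6 - 21*h^5 + 183*h^4 - 847*h^3 + 2196*h^2 - 3024*h + 1728)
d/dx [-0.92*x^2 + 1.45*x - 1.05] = 1.45 - 1.84*x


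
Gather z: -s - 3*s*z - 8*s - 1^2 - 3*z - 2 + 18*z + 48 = -9*s + z*(15 - 3*s) + 45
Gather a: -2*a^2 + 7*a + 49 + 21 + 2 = -2*a^2 + 7*a + 72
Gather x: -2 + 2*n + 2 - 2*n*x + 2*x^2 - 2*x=2*n + 2*x^2 + x*(-2*n - 2)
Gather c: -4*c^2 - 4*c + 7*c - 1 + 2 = -4*c^2 + 3*c + 1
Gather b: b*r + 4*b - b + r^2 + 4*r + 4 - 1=b*(r + 3) + r^2 + 4*r + 3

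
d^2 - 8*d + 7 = (d - 7)*(d - 1)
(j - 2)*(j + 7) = j^2 + 5*j - 14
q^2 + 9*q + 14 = (q + 2)*(q + 7)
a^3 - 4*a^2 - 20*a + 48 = (a - 6)*(a - 2)*(a + 4)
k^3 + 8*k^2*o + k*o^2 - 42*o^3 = (k - 2*o)*(k + 3*o)*(k + 7*o)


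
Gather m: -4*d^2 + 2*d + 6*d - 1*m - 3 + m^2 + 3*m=-4*d^2 + 8*d + m^2 + 2*m - 3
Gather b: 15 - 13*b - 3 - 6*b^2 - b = -6*b^2 - 14*b + 12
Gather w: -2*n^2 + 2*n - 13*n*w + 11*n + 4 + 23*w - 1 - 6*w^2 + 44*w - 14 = -2*n^2 + 13*n - 6*w^2 + w*(67 - 13*n) - 11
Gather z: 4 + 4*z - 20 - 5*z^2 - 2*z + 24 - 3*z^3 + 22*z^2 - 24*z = -3*z^3 + 17*z^2 - 22*z + 8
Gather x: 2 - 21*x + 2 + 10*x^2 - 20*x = 10*x^2 - 41*x + 4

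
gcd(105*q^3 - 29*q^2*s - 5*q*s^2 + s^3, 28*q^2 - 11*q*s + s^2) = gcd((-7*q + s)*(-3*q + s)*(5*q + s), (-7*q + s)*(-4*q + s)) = 7*q - s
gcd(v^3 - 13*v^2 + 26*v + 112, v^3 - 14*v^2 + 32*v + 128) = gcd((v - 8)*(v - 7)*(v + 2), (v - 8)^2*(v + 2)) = v^2 - 6*v - 16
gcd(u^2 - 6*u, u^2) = u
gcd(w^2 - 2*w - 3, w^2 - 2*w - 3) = w^2 - 2*w - 3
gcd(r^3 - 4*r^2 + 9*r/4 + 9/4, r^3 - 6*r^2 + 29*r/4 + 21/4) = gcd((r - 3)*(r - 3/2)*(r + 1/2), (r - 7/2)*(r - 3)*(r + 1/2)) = r^2 - 5*r/2 - 3/2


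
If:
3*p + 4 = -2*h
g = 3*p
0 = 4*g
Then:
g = 0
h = -2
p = 0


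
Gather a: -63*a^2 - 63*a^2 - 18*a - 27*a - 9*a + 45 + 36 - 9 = -126*a^2 - 54*a + 72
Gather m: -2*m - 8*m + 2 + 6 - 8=-10*m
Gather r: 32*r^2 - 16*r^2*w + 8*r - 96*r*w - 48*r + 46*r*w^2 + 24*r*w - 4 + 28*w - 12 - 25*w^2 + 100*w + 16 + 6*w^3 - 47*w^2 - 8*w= r^2*(32 - 16*w) + r*(46*w^2 - 72*w - 40) + 6*w^3 - 72*w^2 + 120*w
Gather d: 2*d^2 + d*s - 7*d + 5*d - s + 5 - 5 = 2*d^2 + d*(s - 2) - s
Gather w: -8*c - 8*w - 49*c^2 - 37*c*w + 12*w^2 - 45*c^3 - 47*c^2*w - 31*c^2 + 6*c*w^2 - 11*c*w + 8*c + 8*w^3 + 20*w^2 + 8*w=-45*c^3 - 80*c^2 + 8*w^3 + w^2*(6*c + 32) + w*(-47*c^2 - 48*c)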